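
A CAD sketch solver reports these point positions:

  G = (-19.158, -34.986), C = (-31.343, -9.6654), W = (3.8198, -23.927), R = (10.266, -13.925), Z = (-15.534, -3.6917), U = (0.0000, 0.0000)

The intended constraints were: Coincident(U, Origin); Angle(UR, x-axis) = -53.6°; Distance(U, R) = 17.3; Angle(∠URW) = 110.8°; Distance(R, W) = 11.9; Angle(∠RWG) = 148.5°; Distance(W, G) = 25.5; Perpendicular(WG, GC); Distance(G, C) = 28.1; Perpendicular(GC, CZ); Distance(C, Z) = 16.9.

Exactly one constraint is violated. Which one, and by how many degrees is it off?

Perpendicular(GC, CZ) — off by 5.00°.

U = (0.00, 0.00) ✓; UR at -53.60° ✓; |UR| = 17.30 ✓; ∠URW = 110.8° ✓; |RW| = 11.90 ✓; ∠RWG = 148.5° ✓; |WG| = 25.50 ✓; ∠(WG, GC) = 90.00° ✓; |GC| = 28.10 ✓; ∠(GC, CZ) = 95.00° ✗; |CZ| = 16.90 ✓.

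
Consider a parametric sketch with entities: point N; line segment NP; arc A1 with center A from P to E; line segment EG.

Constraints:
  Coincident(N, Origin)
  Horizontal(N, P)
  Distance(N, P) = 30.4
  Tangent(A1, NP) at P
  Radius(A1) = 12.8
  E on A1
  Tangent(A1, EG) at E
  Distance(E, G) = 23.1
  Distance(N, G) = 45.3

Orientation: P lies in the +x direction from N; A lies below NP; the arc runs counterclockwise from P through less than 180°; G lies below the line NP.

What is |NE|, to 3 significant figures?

24.2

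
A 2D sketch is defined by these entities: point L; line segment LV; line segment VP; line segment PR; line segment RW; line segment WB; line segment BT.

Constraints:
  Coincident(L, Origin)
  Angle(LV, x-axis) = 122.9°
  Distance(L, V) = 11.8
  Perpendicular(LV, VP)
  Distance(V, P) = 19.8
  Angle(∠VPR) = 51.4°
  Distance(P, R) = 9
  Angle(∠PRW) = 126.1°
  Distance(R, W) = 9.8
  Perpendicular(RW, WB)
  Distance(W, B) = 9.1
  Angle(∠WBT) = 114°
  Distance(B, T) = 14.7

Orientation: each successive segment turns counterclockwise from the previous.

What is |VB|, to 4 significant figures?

5.397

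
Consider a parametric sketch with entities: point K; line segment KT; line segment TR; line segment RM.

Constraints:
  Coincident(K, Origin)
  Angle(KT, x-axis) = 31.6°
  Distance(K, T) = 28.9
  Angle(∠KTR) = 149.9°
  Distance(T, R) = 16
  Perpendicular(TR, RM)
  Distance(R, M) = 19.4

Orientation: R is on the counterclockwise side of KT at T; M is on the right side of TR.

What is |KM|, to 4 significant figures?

53.20

∠KTR = 149.9°, so TR runs at 31.6° + (180° − 149.9°) = 61.70° from the x-axis; with |TR| = 16.0, R = T + 16.0·(cos 61.70°, sin 61.70°) = (32.20, 29.23). The perpendicularity gives RM at right angles to TR; with |RM| = 19.4 on the right of TR, M = R + 19.4·(0.8805, -0.4741) = (49.28, 20.03). Then |KM| = |M − K| = 53.20.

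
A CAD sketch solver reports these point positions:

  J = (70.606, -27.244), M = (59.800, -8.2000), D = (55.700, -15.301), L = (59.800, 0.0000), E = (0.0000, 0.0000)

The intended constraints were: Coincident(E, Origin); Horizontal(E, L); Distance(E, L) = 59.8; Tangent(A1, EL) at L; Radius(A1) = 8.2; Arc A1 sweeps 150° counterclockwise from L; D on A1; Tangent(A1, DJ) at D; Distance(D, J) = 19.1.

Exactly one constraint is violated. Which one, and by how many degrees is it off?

Tangent(A1, DJ) at D — off by 8.70°.

E = (0.00, 0.00) ✓; E.y = 0.00, L.y = 0.00 ✓; |EL| = 59.80 ✓; ∠(ML, LE) = 90.00° ✓; |ML| = 8.200 ✓; bearing(M→D) − bearing(M→L) = 150.0° ✓; |MD| = 8.200 ✓; ∠(MD, DJ) = 98.70° ✗; |DJ| = 19.10 ✓.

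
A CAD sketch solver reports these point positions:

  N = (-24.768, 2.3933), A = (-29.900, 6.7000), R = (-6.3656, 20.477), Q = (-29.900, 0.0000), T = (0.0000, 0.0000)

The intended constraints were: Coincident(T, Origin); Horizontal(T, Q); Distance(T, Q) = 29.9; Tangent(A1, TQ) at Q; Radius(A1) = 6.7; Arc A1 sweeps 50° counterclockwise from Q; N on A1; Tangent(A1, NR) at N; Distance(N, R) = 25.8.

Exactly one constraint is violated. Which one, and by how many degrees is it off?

Tangent(A1, NR) at N — off by 5.50°.

T = (0.00, 0.00) ✓; T.y = 0.00, Q.y = 0.00 ✓; |TQ| = 29.90 ✓; ∠(AQ, QT) = 90.00° ✓; |AQ| = 6.700 ✓; bearing(A→N) − bearing(A→Q) = 50.00° ✓; |AN| = 6.700 ✓; ∠(AN, NR) = 95.50° ✗; |NR| = 25.80 ✓.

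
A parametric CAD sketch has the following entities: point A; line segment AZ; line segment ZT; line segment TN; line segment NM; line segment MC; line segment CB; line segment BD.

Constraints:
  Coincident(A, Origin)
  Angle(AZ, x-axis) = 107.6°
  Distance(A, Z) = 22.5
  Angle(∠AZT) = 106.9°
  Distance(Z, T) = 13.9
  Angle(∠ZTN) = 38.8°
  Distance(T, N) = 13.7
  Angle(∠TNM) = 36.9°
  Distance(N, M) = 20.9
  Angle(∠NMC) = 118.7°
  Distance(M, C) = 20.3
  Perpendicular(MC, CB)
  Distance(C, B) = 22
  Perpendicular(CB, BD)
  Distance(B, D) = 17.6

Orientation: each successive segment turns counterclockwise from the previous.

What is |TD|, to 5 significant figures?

9.3308

A is at the origin; AZ runs at 107.6° with length 22.5, so Z = (-6.8033, 21.447). ∠AZT = 106.9° gives ZT at -179.30° from the x-axis; with |ZT| = 13.9, T = (-20.702, 21.277). ∠ZTN = 38.8° gives TN at -38.100° from the x-axis; with |TN| = 13.7, N = (-9.9213, 12.824). ∠TNM = 36.9° gives NM at 105.00° from the x-axis; with |NM| = 20.9, M = (-15.331, 33.011). ∠NMC = 118.7° gives MC at 166.30° from the x-axis; with |MC| = 20.3, C = (-35.053, 37.819). The perpendicularity gives CB at right angles to MC, so CB runs at -103.70°; with |CB| = 22.0, B = (-40.263, 16.445). CB is perpendicular to BD, so BD runs at -13.700°; with |BD| = 17.6, D = (-23.164, 12.277). Then |TD| = |D − T| = 9.3308.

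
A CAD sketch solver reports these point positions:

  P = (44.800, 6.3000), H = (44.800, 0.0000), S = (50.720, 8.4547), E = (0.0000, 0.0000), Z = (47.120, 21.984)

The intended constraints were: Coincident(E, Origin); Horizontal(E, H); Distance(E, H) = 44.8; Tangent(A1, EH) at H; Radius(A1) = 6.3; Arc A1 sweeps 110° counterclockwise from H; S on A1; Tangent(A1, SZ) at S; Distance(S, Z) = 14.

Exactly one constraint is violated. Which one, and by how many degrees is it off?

Tangent(A1, SZ) at S — off by 5.10°.

E = (0.00, 0.00) ✓; E.y = 0.00, H.y = 0.00 ✓; |EH| = 44.80 ✓; ∠(PH, HE) = 90.00° ✓; |PH| = 6.300 ✓; bearing(P→S) − bearing(P→H) = 110.0° ✓; |PS| = 6.300 ✓; ∠(PS, SZ) = 95.10° ✗; |SZ| = 14.00 ✓.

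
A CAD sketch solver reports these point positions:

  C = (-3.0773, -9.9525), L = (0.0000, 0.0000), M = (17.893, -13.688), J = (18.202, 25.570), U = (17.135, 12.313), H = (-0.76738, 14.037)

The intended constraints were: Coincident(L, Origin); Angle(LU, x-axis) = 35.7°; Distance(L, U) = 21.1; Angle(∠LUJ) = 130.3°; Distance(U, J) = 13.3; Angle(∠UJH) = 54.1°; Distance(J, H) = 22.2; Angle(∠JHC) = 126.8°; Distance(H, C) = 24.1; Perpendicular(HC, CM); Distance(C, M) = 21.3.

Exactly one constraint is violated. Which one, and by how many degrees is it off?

Perpendicular(HC, CM) — off by 4.60°.

L = (0.00, 0.00) ✓; LU at 35.70° ✓; |LU| = 21.10 ✓; ∠LUJ = 130.3° ✓; |UJ| = 13.30 ✓; ∠UJH = 54.10° ✓; |JH| = 22.20 ✓; ∠JHC = 126.8° ✓; |HC| = 24.10 ✓; ∠(HC, CM) = 85.40° ✗; |CM| = 21.30 ✓.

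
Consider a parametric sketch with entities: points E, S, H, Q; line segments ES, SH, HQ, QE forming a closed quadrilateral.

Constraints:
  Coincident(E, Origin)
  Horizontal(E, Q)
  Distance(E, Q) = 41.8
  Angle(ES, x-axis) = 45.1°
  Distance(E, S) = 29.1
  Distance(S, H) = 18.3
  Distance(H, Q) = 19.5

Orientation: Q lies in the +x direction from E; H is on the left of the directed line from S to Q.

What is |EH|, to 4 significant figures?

43.31

Checks: E.y = 0.00, Q.y = 0.00 ✓; |SH| = 18.30 ✓; |HQ| = 19.50 ✓.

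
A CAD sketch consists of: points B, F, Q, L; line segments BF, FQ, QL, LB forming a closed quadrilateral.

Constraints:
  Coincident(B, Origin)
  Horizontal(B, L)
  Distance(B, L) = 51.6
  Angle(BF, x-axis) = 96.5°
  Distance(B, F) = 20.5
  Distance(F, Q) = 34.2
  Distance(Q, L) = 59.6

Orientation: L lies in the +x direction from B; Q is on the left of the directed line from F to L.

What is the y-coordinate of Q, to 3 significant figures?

48.6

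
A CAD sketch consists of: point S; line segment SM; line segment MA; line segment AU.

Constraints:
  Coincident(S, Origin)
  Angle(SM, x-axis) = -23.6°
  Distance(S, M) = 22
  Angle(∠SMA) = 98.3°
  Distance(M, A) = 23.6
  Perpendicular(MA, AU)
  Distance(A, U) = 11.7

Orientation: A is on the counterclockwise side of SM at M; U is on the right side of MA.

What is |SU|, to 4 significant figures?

42.86

S is at the origin; SM runs at -23.6° with length 22.0, so M = 22.0·(cos -23.6°, sin -23.6°) = (20.16, -8.808). ∠SMA = 98.3°, so MA runs at -23.6° + (180° − 98.3°) = 58.10° from the x-axis; with |MA| = 23.6, A = M + 23.6·(cos 58.10°, sin 58.10°) = (32.63, 11.23). The perpendicularity gives AU at right angles to MA; with |AU| = 11.7 on the right of MA, U = A + 11.7·(0.8490, -0.5284) = (42.56, 5.045). Then |SU| = |U − S| = 42.86.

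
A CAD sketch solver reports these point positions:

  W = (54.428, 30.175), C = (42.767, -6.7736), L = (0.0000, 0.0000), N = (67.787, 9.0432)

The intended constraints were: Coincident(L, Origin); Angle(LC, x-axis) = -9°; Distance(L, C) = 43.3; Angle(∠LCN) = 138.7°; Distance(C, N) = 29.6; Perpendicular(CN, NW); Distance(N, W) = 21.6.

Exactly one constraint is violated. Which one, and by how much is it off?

Distance(N, W) = 21.6 — off by 3.40.

L = (0.00, 0.00) ✓; LC at -9.000° ✓; |LC| = 43.30 ✓; ∠LCN = 138.7° ✓; |CN| = 29.60 ✓; ∠(CN, NW) = 90.00° ✓; |NW| = 25.00 ✗.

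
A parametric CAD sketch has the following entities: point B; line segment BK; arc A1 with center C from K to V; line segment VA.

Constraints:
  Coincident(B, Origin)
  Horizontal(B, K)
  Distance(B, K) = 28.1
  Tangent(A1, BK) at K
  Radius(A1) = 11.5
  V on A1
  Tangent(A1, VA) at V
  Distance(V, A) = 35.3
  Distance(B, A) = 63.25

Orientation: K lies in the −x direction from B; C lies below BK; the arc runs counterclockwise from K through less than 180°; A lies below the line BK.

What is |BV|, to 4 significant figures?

40.66

B is at the origin; BK is horizontal with |BK| = 28.1 and K on the −x side, so K = (-28.10, 0.000). Since A1 is tangent to BK there, CK ⟂ BK, so C = K + (0, -11.5) = (-28.10, -11.50). Since CV ⟂ VA (tangency), |CA| = √(11.5² + 35.3²) = 37.13 regardless of where V sits on A1. So A lies on both circle(B, 63.25) and circle(C, 37.13); the below-BK intersection is A = (-44.78, -44.67). V is the foot of the tangent from A: V = (-39.47, -9.769).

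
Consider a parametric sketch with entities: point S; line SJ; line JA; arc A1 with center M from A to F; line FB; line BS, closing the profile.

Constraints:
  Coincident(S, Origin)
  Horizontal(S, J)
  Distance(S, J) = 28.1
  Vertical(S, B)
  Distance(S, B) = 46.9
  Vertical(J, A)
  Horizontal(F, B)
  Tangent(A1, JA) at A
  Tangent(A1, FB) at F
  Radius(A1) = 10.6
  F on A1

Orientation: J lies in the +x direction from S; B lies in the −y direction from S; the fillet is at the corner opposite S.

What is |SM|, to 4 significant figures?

40.30

S is at the origin; S and J share the same y with |SJ| = 28.1 and J on the +x side, so J = (28.10, 0.000). S and B share the same x with |SB| = 46.9 and B on the −y side, so B = (0.000, -46.90). The virtual corner opposite S is at (28.10, -46.90). Since A1 is tangent to JA there, MA ⟂ JA and the tangent condition forces MF to be normal to FB, with radius 10.6, so the center M sits 10.6 in from both sides at M = (17.50, -36.30). Then |SM| = |M − S| = 40.30.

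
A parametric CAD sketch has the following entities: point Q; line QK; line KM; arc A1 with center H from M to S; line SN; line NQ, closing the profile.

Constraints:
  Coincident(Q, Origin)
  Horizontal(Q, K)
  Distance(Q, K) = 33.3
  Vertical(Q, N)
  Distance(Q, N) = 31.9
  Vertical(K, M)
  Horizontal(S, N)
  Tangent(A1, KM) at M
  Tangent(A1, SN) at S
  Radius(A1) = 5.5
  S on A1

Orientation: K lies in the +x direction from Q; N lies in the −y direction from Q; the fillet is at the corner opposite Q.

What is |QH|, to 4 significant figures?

38.34

Q is at the origin; Q and K share the same y with |QK| = 33.3 and K on the +x side, so K = (33.30, 0.000). Q and N share the same x with |QN| = 31.9 and N on the −y side, so N = (0.000, -31.90). The virtual corner opposite Q is at (33.30, -31.90). Since A1 is tangent to KM there, HM ⟂ KM and A1 meets SN tangentially, so HS is at right angles to SN, with radius 5.5, so the center H sits 5.5 in from both sides at H = (27.80, -26.40). Then |QH| = |H − Q| = 38.34.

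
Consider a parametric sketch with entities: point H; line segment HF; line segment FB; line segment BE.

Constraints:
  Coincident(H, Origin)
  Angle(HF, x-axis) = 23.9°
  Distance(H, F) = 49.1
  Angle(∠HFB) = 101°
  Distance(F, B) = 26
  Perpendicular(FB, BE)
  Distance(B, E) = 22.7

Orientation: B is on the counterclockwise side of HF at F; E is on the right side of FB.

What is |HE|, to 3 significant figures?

79.2

H is at the origin; HF runs at 23.9° with length 49.1, so F = 49.1·(cos 23.9°, sin 23.9°) = (44.9, 19.9). ∠HFB = 101.0°, so FB runs at 23.9° + (180° − 101.0°) = 103° from the x-axis; with |FB| = 26.0, B = F + 26.0·(cos 103°, sin 103°) = (39.1, 45.2). FB ⟂ BE; with |BE| = 22.7 on the right of FB, E = B + 22.7·(0.975, 0.223) = (61.2, 50.3). Then |HE| = |E − H| = 79.2.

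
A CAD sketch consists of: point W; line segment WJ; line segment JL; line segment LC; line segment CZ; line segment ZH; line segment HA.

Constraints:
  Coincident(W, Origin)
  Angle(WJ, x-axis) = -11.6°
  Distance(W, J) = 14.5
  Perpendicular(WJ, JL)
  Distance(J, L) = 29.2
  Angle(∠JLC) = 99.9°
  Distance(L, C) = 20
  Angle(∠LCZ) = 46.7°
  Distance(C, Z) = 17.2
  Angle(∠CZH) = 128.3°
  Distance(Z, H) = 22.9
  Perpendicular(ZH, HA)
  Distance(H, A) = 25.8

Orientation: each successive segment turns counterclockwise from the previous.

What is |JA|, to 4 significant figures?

44.55

W is at the origin; WJ runs at -11.6° with length 14.5, so J = (14.20, -2.916). The perpendicularity gives JL at right angles to WJ, so JL runs at 78.40°; with |JL| = 29.2, L = (20.08, 25.69). ∠JLC = 99.9° gives LC at 158.5° from the x-axis; with |LC| = 20.0, C = (1.467, 33.02). ∠LCZ = 46.7° gives CZ at -68.20° from the x-axis; with |CZ| = 17.2, Z = (7.854, 17.05). ∠CZH = 128.3° gives ZH at -16.50° from the x-axis; with |ZH| = 22.9, H = (29.81, 10.54). ZH ⟂ HA, so HA runs at 73.50°; with |HA| = 25.8, A = (37.14, 35.28). Then |JA| = |A − J| = 44.55.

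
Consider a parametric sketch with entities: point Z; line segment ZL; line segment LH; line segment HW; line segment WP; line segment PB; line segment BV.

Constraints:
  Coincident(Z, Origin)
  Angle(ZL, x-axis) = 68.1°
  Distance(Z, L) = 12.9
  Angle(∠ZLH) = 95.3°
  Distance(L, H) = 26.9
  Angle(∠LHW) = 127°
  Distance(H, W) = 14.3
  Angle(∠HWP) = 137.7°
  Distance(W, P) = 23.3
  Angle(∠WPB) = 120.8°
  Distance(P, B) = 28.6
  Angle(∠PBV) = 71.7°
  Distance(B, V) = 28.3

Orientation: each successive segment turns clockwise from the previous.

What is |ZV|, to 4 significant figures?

7.939

∠WPB = 120.8° gives PB at -171.1° from the x-axis; with |PB| = 28.6, B = (-1.371, -35.16). ∠PBV = 71.7° gives BV at 80.60° from the x-axis; with |BV| = 28.3, V = (3.251, -7.242). Then |ZV| = |V − Z| = 7.939.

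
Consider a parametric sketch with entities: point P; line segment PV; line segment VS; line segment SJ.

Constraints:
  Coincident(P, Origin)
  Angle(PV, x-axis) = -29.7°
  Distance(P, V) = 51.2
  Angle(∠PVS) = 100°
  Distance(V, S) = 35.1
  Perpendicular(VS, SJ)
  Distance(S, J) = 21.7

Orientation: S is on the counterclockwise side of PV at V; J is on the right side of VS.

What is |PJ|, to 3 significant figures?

84.5

P is at the origin; PV runs at -29.7° with length 51.2, so V = 51.2·(cos -29.7°, sin -29.7°) = (44.5, -25.4). ∠PVS = 100.0°, so VS runs at -29.7° + (180° − 100.0°) = 50.3° from the x-axis; with |VS| = 35.1, S = V + 35.1·(cos 50.3°, sin 50.3°) = (66.9, 1.64). The perpendicularity gives SJ at right angles to VS; with |SJ| = 21.7 on the right of VS, J = S + 21.7·(0.769, -0.639) = (83.6, -12.2). Then |PJ| = |J − P| = 84.5.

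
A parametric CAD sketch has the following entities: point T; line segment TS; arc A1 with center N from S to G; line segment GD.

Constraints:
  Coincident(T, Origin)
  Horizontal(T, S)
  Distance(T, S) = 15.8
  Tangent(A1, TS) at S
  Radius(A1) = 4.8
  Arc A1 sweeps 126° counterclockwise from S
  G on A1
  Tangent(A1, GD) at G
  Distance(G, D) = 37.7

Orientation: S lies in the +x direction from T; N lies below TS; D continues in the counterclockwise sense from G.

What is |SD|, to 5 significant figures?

42.276

T is at the origin; T and S share the same y with |TS| = 15.8 and S on the +x side, so S = (15.800, 0.0000). Since A1 is tangent to TS there, NS ⟂ TS, so N = S + (0, -4.8) = (15.800, -4.8000). On A1, S sits at bearing 90° from N; a 126° counterclockwise sweep puts G at bearing 216°, so G = N + 4.8·(cos 216°, sin 216°) = (11.917, -7.6214). Since A1 is tangent to GD there, NG ⟂ GD, so GD runs along (−sin 216°, cos 216°); with |GD| = 37.7, D = (34.076, -38.121). Then |SD| = |D − S| = 42.276.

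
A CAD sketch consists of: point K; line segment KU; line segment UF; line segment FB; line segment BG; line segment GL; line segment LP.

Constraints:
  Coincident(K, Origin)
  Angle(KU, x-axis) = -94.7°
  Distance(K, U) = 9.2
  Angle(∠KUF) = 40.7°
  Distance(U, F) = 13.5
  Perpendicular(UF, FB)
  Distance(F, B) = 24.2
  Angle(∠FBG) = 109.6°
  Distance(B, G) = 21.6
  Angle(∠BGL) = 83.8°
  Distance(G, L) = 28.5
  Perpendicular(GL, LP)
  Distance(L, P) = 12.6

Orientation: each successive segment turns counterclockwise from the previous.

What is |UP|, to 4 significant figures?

1.440

K is at the origin; KU runs at -94.7° with length 9.2, so U = (-0.7538, -9.169). ∠KUF = 40.7° gives UF at 44.60° from the x-axis; with |UF| = 13.5, F = (8.859, 0.3100). UF is perpendicular to FB, so FB runs at 134.6°; with |FB| = 24.2, B = (-8.134, 17.54). ∠FBG = 109.6° gives BG at -155.0° from the x-axis; with |BG| = 21.6, G = (-27.71, 8.412). ∠BGL = 83.8° gives GL at -58.80° from the x-axis; with |GL| = 28.5, L = (-12.95, -15.97). GL ⟂ LP, so LP runs at 31.20°; with |LP| = 12.6, P = (-2.168, -9.438). Then |UP| = |P − U| = 1.440.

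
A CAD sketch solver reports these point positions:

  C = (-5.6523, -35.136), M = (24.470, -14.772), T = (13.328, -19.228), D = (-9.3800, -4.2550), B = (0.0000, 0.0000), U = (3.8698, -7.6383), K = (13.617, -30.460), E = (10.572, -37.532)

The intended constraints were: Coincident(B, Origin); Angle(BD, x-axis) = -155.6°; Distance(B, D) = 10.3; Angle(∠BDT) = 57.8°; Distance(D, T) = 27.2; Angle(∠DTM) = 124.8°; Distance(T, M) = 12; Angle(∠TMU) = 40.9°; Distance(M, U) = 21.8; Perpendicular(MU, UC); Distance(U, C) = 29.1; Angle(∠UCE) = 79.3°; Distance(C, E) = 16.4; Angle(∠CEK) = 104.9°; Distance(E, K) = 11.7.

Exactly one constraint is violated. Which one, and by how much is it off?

Distance(E, K) = 11.7 — off by 4.00.

B = (0.00, 0.00) ✓; BD at -155.6° ✓; |BD| = 10.30 ✓; ∠BDT = 57.80° ✓; |DT| = 27.20 ✓; ∠DTM = 124.8° ✓; |TM| = 12.00 ✓; ∠TMU = 40.90° ✓; |MU| = 21.80 ✓; ∠(MU, UC) = 90.00° ✓; |UC| = 29.10 ✓; ∠UCE = 79.30° ✓; |CE| = 16.40 ✓; ∠CEK = 104.9° ✓; |EK| = 7.700 ✗.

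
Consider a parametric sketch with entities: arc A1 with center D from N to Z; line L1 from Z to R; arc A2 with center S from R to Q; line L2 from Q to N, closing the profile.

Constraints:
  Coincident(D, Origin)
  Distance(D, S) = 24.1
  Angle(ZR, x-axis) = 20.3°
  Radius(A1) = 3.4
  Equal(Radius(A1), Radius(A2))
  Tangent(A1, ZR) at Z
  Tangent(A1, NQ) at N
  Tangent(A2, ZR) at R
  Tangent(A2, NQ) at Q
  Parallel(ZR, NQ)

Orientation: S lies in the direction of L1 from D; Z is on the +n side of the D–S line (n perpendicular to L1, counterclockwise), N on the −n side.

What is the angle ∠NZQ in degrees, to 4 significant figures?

74.24°

Tangency of A1 to both parallel lines with radius 3.4 puts Z and N at D ± 3.4·n: Z = (-1.180, 3.189), N = (1.180, -3.189). Equal radii place R and Q the same way about S: R = S + 3.4·n = (21.42, 11.55), Q = S − 3.4·n = (23.78, 5.172). Then cos ∠NZQ = ZN·ZQ / (|ZN||ZQ|), giving 74.24°.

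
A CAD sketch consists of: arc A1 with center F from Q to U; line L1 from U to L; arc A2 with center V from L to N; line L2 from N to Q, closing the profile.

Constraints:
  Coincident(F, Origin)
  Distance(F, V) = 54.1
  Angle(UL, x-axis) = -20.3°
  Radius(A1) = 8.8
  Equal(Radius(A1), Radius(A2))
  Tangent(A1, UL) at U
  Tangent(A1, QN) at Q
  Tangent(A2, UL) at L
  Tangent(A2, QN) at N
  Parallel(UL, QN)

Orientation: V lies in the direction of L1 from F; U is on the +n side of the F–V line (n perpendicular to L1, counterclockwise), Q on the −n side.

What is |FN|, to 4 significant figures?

54.81

The slot axis is L1's direction at -20.3°, so u = (cos -20.3°, sin -20.3°) = (0.9379, -0.3469) and n = (−sin -20.3°, cos -20.3°) = (0.3469, 0.9379). F is at the origin and V lies 54.1 along u from F, so V = 54.1·u = (50.74, -18.77). Tangency of A1 to both parallel lines with radius 8.8 puts U and Q at F ± 8.8·n: U = (3.053, 8.253), Q = (-3.053, -8.253). Equal radii place L and N the same way about V: L = V + 8.8·n = (53.79, -10.52), N = V − 8.8·n = (47.69, -27.02). Then |FN| = |N − F| = 54.81.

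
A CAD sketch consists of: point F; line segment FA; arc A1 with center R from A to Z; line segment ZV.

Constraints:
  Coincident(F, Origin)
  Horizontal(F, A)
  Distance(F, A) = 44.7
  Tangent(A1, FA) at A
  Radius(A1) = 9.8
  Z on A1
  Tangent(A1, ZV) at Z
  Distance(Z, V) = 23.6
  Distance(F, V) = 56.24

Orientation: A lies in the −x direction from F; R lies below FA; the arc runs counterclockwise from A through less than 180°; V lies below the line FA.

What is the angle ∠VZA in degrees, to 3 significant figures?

123°

Checks: |RZ| = 9.800 ✓; ∠(RZ, ZV) = 90.00° ✓; |ZV| = 23.60 ✓; |FV| = 56.24 ✓.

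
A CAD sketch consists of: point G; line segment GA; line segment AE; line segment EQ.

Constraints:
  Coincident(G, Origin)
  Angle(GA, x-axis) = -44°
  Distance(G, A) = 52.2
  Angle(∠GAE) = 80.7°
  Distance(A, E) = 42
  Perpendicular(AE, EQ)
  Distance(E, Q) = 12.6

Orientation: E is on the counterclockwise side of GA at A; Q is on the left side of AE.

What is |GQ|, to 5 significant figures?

51.389

∠GAE = 80.7°, so AE runs at -44.0° + (180° − 80.7°) = 55.300° from the x-axis; with |AE| = 42.0, E = A + 42.0·(cos 55.300°, sin 55.300°) = (61.459, -1.7311). The perpendicularity gives EQ at right angles to AE; with |EQ| = 12.6 on the left of AE, Q = E + 12.6·(-0.82214, 0.56928) = (51.100, 5.4418). Then |GQ| = |Q − G| = 51.389.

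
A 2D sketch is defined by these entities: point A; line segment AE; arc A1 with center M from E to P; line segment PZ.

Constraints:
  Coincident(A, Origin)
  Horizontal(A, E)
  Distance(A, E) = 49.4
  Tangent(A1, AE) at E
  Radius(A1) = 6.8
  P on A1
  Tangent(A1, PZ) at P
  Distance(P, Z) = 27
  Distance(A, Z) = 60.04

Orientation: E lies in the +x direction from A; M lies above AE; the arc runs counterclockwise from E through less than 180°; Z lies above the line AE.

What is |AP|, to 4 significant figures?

56.62

A is at the origin; AE is horizontal with |AE| = 49.4 and E on the +x side, so E = (49.40, 0.000). A1 meets AE tangentially, so ME is at right angles to AE, so M = E + (0, 6.8) = (49.40, 6.800). Since MP ⟂ PZ (tangency), |MZ| = √(6.8² + 27.0²) = 27.84 regardless of where P sits on A1. So Z lies on both circle(A, 60.04) and circle(M, 27.84); the above-AE intersection is Z = (49.04, 34.64). P is the foot of the tangent from Z: P = (55.97, 8.546).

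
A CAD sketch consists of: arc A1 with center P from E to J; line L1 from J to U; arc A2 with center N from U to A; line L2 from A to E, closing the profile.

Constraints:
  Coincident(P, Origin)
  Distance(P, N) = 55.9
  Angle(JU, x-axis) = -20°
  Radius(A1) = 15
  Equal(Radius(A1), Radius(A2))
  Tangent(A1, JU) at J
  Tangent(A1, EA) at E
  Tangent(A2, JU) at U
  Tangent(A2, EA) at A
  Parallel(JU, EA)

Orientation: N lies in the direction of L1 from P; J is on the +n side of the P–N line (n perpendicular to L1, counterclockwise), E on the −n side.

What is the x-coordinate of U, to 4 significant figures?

57.66

The slot axis is L1's direction at -20.0°, so u = (cos -20.0°, sin -20.0°) = (0.9397, -0.3420) and n = (−sin -20.0°, cos -20.0°) = (0.3420, 0.9397). P is at the origin and N lies 55.9 along u from P, so N = 55.9·u = (52.53, -19.12). Tangency of A1 to both parallel lines with radius 15.0 puts J and E at P ± 15.0·n: J = (5.130, 14.10), E = (-5.130, -14.10). Equal radii place U and A the same way about N: U = N + 15.0·n = (57.66, -5.024), A = N − 15.0·n = (47.40, -33.21). So U.x = 57.66.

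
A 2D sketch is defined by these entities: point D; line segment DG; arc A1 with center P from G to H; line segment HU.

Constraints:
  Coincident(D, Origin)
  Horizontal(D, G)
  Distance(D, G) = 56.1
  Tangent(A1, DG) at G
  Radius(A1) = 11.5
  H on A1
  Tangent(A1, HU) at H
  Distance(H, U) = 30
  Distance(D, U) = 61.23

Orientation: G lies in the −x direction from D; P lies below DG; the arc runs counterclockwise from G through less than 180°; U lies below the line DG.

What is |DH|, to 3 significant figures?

67.5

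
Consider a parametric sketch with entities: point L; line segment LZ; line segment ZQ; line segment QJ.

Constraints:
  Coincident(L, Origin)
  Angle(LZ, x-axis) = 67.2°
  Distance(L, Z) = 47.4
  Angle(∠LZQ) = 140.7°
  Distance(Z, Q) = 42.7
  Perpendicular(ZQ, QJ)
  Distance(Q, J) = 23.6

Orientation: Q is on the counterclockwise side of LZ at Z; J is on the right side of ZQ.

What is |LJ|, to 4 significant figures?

95.79

L is at the origin; LZ runs at 67.2° with length 47.4, so Z = 47.4·(cos 67.2°, sin 67.2°) = (18.37, 43.70). ∠LZQ = 140.7°, so ZQ runs at 67.2° + (180° − 140.7°) = 106.5° from the x-axis; with |ZQ| = 42.7, Q = Z + 42.7·(cos 106.5°, sin 106.5°) = (6.241, 84.64). The perpendicularity gives QJ at right angles to ZQ; with |QJ| = 23.6 on the right of ZQ, J = Q + 23.6·(0.9588, 0.2840) = (28.87, 91.34). Then |LJ| = |J − L| = 95.79.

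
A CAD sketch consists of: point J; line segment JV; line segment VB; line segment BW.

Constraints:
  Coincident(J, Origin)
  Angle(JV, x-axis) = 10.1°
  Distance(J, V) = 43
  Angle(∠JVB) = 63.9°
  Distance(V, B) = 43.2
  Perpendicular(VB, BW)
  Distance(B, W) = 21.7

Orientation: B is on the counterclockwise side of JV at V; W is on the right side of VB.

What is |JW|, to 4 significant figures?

65.02

J is at the origin; JV runs at 10.1° with length 43.0, so V = 43.0·(cos 10.1°, sin 10.1°) = (42.33, 7.541). ∠JVB = 63.9°, so VB runs at 10.1° + (180° − 63.9°) = 126.2° from the x-axis; with |VB| = 43.2, B = V + 43.2·(cos 126.2°, sin 126.2°) = (16.82, 42.40). VB ⟂ BW; with |BW| = 21.7 on the right of VB, W = B + 21.7·(0.8070, 0.5906) = (34.33, 55.22). Then |JW| = |W − J| = 65.02.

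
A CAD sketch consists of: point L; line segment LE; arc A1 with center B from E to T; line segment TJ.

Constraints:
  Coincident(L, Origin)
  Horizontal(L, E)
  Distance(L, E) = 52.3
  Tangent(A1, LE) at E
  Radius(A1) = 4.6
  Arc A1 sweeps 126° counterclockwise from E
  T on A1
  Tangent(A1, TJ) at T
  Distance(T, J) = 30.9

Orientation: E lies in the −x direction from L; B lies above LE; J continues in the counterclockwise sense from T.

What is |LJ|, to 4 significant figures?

74.15

L is at the origin; LE is horizontal with |LE| = 52.3 and E on the −x side, so E = (-52.30, 0.000). The tangent condition forces BE to be normal to LE, so B = E + (0, 4.6) = (-52.30, 4.600). On A1, E sits at bearing -90° from B; a 126° counterclockwise sweep puts T at bearing 36°, so T = B + 4.6·(cos 36°, sin 36°) = (-48.58, 7.304). Since A1 is tangent to TJ there, BT ⟂ TJ, so TJ runs along (−sin 36°, cos 36°); with |TJ| = 30.9, J = (-66.74, 32.30). Then |LJ| = |J − L| = 74.15.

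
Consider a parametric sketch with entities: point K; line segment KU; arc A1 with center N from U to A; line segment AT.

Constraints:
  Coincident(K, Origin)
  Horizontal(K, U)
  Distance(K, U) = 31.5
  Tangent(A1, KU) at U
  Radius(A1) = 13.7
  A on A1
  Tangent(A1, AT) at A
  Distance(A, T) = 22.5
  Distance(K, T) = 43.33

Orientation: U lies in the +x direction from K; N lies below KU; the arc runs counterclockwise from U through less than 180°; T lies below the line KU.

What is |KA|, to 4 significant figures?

23.76

K is at the origin; KU is horizontal with |KU| = 31.5 and U on the +x side, so U = (31.50, 0.000). Tangency of A1 to KU means the radius NU is perpendicular to KU, so N = U + (0, -13.7) = (31.50, -13.70). Since NA ⟂ AT (tangency), |NT| = √(13.7² + 22.5²) = 26.34 regardless of where A sits on A1. So T lies on both circle(K, 43.33) and circle(N, 26.34); the below-KU intersection is T = (21.04, -37.88). A is the foot of the tangent from T: A = (17.93, -15.59).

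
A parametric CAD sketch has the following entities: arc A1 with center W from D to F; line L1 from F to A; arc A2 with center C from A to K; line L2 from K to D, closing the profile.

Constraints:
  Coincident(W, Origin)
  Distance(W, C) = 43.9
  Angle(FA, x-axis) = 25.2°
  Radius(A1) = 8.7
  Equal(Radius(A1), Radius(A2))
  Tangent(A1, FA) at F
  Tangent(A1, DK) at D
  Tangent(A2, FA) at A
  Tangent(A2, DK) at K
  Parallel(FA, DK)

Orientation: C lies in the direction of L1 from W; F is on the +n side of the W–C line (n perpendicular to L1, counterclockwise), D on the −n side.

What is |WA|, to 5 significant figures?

44.754

The slot axis is L1's direction at 25.2°, so u = (cos 25.2°, sin 25.2°) = (0.90483, 0.42578) and n = (−sin 25.2°, cos 25.2°) = (-0.42578, 0.90483). W is at the origin and C lies 43.9 along u from W, so C = 43.9·u = (39.722, 18.692). Tangency of A1 to both parallel lines with radius 8.7 puts F and D at W ± 8.7·n: F = (-3.7043, 7.8720), D = (3.7043, -7.8720). Equal radii place A and K the same way about C: A = C + 8.7·n = (36.018, 26.564), K = C − 8.7·n = (43.426, 10.820). Then |WA| = |A − W| = 44.754.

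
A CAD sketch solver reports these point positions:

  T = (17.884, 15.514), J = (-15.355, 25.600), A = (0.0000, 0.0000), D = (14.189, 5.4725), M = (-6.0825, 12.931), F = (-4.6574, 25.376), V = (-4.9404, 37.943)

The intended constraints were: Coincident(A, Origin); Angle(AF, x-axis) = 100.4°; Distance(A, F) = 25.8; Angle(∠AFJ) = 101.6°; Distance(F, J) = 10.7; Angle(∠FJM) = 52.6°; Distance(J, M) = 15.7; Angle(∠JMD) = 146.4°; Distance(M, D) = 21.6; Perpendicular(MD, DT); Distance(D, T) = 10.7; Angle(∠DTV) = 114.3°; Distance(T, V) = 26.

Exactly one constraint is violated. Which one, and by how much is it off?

Distance(T, V) = 26 — off by 6.00.

A = (0.00, 0.00) ✓; AF at 100.4° ✓; |AF| = 25.80 ✓; ∠AFJ = 101.6° ✓; |FJ| = 10.70 ✓; ∠FJM = 52.60° ✓; |JM| = 15.70 ✓; ∠JMD = 146.4° ✓; |MD| = 21.60 ✓; ∠(MD, DT) = 90.00° ✓; |DT| = 10.70 ✓; ∠DTV = 114.3° ✓; |TV| = 32.00 ✗.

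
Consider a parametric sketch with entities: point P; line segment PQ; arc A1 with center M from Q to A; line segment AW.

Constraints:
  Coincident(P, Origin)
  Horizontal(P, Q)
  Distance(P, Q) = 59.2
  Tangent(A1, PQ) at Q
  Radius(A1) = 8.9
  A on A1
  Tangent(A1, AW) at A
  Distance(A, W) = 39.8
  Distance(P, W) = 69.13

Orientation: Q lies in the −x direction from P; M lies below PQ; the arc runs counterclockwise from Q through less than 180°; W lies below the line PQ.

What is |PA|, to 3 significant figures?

68.4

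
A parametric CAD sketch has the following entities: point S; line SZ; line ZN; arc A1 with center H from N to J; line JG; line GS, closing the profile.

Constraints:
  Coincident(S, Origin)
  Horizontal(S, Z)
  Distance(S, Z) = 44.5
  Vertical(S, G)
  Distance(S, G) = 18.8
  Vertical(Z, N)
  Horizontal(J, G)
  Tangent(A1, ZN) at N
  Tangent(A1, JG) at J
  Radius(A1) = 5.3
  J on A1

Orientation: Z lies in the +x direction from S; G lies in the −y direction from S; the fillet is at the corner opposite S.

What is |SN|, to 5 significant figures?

46.503

S is at the origin; SZ is horizontal with |SZ| = 44.5 and Z on the +x side, so Z = (44.500, 0.0000). SG is vertical with |SG| = 18.8 and G on the −y side, so G = (0.0000, -18.800). The virtual corner opposite S is at (44.500, -18.800). Since A1 is tangent to ZN there, HN ⟂ ZN and A1 meets JG tangentially, so HJ is at right angles to JG, with radius 5.3, so the center H sits 5.3 in from both sides at H = (39.200, -13.500). That places the tangent points at N = (44.500, -13.500) on ZN and J = (39.200, -18.800) on JG. Then |SN| = |N − S| = 46.503.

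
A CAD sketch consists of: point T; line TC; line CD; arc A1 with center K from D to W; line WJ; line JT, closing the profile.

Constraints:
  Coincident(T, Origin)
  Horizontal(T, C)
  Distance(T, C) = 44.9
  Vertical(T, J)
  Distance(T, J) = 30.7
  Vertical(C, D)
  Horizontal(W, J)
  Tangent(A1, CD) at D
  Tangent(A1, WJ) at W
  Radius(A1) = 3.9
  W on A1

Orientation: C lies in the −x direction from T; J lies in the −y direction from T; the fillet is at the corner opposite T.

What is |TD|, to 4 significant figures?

52.29

T is at the origin; TC is horizontal with |TC| = 44.9 and C on the −x side, so C = (-44.90, 0.000). TJ is vertical with |TJ| = 30.7 and J on the −y side, so J = (0.000, -30.70). The virtual corner opposite T is at (-44.90, -30.70). The tangent condition forces KD to be normal to CD and the tangent condition forces KW to be normal to WJ, with radius 3.9, so the center K sits 3.9 in from both sides at K = (-41.00, -26.80). That places the tangent points at D = (-44.90, -26.80) on CD and W = (-41.00, -30.70) on WJ. Then |TD| = |D − T| = 52.29.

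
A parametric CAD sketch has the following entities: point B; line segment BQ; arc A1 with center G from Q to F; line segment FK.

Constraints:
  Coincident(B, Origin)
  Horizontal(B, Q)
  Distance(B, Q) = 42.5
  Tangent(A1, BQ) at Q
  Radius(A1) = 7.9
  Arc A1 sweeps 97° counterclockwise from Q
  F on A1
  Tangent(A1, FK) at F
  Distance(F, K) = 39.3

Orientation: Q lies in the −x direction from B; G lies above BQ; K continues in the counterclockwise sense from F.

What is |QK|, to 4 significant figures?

47.97

B is at the origin; BQ is horizontal with |BQ| = 42.5 and Q on the −x side, so Q = (-42.50, 0.000). Since A1 is tangent to BQ there, GQ ⟂ BQ, so G = Q + (0, 7.9) = (-42.50, 7.900). On A1, Q sits at bearing -90° from G; a 97° counterclockwise sweep puts F at bearing 7°, so F = G + 7.9·(cos 7°, sin 7°) = (-34.66, 8.863). Since A1 is tangent to FK there, GF ⟂ FK, so FK runs along (−sin 7°, cos 7°); with |FK| = 39.3, K = (-39.45, 47.87). Then |QK| = |K − Q| = 47.97.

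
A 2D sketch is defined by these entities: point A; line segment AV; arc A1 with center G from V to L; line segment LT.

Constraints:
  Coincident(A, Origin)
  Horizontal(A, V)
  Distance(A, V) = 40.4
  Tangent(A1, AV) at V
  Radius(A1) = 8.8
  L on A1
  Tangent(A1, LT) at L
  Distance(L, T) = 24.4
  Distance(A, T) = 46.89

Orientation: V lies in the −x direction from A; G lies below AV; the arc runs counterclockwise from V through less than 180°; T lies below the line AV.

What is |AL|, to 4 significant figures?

49.48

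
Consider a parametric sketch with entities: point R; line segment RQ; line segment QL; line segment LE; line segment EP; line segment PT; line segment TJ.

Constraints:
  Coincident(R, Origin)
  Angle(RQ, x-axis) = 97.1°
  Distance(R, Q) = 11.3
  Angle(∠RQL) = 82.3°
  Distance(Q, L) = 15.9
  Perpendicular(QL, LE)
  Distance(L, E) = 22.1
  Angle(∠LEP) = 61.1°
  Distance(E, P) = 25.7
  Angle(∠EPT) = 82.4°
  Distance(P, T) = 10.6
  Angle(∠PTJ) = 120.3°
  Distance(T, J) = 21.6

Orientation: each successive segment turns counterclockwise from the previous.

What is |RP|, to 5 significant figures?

8.2544

R is at the origin; RQ runs at 97.1° with length 11.3, so Q = (-1.3967, 11.213). ∠RQL = 82.3° gives QL at -165.20° from the x-axis; with |QL| = 15.9, L = (-16.769, 7.1518). QL is perpendicular to LE, so LE runs at -75.200°; with |LE| = 22.1, E = (-11.124, -14.215). ∠LEP = 61.1° gives EP at 43.700° from the x-axis; with |EP| = 25.7, P = (7.4564, 3.5406). Then |RP| = |P − R| = 8.2544.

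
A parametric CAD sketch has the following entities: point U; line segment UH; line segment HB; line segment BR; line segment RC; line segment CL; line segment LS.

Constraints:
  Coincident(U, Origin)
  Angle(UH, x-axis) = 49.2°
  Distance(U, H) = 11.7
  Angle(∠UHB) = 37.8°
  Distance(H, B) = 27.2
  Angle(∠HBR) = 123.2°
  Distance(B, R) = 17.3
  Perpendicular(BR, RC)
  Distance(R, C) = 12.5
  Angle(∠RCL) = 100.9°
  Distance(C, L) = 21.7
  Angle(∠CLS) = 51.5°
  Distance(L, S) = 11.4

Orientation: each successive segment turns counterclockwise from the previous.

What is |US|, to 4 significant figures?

13.46

U is at the origin; UH runs at 49.2° with length 11.7, so H = (7.645, 8.857). ∠UHB = 37.8° gives HB at -168.6° from the x-axis; with |HB| = 27.2, B = (-19.02, 3.481). ∠HBR = 123.2° gives BR at -111.8° from the x-axis; with |BR| = 17.3, R = (-25.44, -12.58). BR ⟂ RC, so RC runs at -21.80°; with |RC| = 12.5, C = (-13.84, -17.22). ∠RCL = 100.9° gives CL at 57.30° from the x-axis; with |CL| = 21.7, L = (-2.114, 1.036). ∠CLS = 51.5° gives LS at -174.2° from the x-axis; with |LS| = 11.4, S = (-13.46, -0.1156). Then |US| = |S − U| = 13.46.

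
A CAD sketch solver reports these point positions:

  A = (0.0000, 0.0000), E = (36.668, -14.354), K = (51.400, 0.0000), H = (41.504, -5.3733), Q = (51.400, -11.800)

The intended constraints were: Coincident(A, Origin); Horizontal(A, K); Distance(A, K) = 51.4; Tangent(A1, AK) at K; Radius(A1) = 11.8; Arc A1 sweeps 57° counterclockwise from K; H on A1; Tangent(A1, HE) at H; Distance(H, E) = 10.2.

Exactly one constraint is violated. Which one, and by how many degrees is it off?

Tangent(A1, HE) at H — off by 4.70°.

A = (0.00, 0.00) ✓; A.y = 0.00, K.y = 0.00 ✓; |AK| = 51.40 ✓; ∠(QK, KA) = 90.00° ✓; |QK| = 11.80 ✓; bearing(Q→H) − bearing(Q→K) = 57.00° ✓; |QH| = 11.80 ✓; ∠(QH, HE) = 85.30° ✗; |HE| = 10.20 ✓.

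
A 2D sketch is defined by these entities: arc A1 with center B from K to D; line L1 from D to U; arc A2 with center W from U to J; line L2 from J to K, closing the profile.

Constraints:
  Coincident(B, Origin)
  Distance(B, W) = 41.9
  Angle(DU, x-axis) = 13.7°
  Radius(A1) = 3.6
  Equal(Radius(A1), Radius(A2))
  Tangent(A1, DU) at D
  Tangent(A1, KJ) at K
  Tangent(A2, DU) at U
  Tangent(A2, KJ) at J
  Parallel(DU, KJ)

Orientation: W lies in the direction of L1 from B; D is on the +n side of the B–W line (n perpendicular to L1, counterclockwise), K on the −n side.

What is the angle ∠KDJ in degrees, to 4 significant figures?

80.25°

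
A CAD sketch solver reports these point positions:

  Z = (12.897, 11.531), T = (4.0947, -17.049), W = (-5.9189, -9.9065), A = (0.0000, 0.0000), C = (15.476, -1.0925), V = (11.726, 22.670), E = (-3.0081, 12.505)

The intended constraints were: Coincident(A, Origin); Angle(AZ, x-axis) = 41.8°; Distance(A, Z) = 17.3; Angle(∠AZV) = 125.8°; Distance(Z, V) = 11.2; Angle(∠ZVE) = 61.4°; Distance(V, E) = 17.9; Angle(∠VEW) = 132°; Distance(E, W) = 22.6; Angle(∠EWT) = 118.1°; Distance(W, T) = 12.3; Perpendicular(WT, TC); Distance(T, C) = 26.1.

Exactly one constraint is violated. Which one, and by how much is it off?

Distance(T, C) = 26.1 — off by 6.50.

A = (0.00, 0.00) ✓; AZ at 41.80° ✓; |AZ| = 17.30 ✓; ∠AZV = 125.8° ✓; |ZV| = 11.20 ✓; ∠ZVE = 61.40° ✓; |VE| = 17.90 ✓; ∠VEW = 132.0° ✓; |EW| = 22.60 ✓; ∠EWT = 118.1° ✓; |WT| = 12.30 ✓; ∠(WT, TC) = 90.00° ✓; |TC| = 19.60 ✗.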